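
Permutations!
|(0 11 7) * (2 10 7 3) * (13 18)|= 6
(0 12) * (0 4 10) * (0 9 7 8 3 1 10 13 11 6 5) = (0 12 4 13 11 6 5)(1 10 9 7 8 3) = [12, 10, 2, 1, 13, 0, 5, 8, 3, 7, 9, 6, 4, 11]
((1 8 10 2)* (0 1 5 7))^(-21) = ((0 1 8 10 2 5 7))^(-21) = (10)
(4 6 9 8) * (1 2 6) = [0, 2, 6, 3, 1, 5, 9, 7, 4, 8] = (1 2 6 9 8 4)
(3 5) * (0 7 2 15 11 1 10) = [7, 10, 15, 5, 4, 3, 6, 2, 8, 9, 0, 1, 12, 13, 14, 11] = (0 7 2 15 11 1 10)(3 5)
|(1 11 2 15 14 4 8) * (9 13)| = 14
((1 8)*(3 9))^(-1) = (1 8)(3 9)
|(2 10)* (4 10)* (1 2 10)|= 3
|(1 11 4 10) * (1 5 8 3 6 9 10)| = |(1 11 4)(3 6 9 10 5 8)| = 6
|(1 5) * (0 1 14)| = |(0 1 5 14)| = 4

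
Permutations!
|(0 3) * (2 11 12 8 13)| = 10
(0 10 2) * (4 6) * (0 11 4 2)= (0 10)(2 11 4 6)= [10, 1, 11, 3, 6, 5, 2, 7, 8, 9, 0, 4]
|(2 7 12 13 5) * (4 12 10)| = 7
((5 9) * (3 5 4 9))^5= ((3 5)(4 9))^5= (3 5)(4 9)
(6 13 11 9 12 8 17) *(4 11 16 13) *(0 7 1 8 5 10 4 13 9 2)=[7, 8, 0, 3, 11, 10, 13, 1, 17, 12, 4, 2, 5, 16, 14, 15, 9, 6]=(0 7 1 8 17 6 13 16 9 12 5 10 4 11 2)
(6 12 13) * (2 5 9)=[0, 1, 5, 3, 4, 9, 12, 7, 8, 2, 10, 11, 13, 6]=(2 5 9)(6 12 13)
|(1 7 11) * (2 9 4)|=|(1 7 11)(2 9 4)|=3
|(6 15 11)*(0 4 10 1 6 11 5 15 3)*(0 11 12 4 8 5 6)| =11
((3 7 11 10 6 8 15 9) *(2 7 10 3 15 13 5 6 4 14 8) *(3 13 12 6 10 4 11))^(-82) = ((2 7 3 4 14 8 12 6)(5 10 11 13)(9 15))^(-82) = (15)(2 12 14 3)(4 7 6 8)(5 11)(10 13)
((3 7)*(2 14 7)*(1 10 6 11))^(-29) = (1 11 6 10)(2 3 7 14)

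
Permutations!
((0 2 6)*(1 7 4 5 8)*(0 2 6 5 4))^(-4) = ((0 6 2 5 8 1 7))^(-4) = (0 5 7 2 1 6 8)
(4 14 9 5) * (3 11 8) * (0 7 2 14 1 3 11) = [7, 3, 14, 0, 1, 4, 6, 2, 11, 5, 10, 8, 12, 13, 9] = (0 7 2 14 9 5 4 1 3)(8 11)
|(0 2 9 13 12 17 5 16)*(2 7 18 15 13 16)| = |(0 7 18 15 13 12 17 5 2 9 16)| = 11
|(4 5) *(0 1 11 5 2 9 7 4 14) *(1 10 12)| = |(0 10 12 1 11 5 14)(2 9 7 4)| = 28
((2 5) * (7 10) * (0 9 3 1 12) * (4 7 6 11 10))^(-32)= ((0 9 3 1 12)(2 5)(4 7)(6 11 10))^(-32)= (0 1 9 12 3)(6 11 10)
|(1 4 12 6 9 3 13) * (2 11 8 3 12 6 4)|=12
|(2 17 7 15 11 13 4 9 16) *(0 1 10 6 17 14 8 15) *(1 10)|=|(0 10 6 17 7)(2 14 8 15 11 13 4 9 16)|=45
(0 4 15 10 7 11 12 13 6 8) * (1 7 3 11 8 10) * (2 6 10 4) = (0 2 6 4 15 1 7 8)(3 11 12 13 10) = [2, 7, 6, 11, 15, 5, 4, 8, 0, 9, 3, 12, 13, 10, 14, 1]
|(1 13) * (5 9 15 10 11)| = 10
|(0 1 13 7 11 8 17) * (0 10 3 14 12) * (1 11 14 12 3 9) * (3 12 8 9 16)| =|(0 11 9 1 13 7 14 12)(3 8 17 10 16)| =40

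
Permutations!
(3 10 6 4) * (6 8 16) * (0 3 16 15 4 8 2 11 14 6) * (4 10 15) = (0 3 15 10 2 11 14 6 8 4 16) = [3, 1, 11, 15, 16, 5, 8, 7, 4, 9, 2, 14, 12, 13, 6, 10, 0]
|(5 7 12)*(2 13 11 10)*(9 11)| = |(2 13 9 11 10)(5 7 12)| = 15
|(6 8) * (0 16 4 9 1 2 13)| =|(0 16 4 9 1 2 13)(6 8)| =14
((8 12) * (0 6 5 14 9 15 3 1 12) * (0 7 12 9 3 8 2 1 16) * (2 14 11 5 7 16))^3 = (0 12 2 15)(1 8 6 14)(3 9 16 7)(5 11)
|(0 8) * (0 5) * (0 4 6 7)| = |(0 8 5 4 6 7)| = 6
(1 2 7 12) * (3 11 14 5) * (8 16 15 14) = (1 2 7 12)(3 11 8 16 15 14 5) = [0, 2, 7, 11, 4, 3, 6, 12, 16, 9, 10, 8, 1, 13, 5, 14, 15]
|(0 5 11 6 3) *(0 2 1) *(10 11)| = |(0 5 10 11 6 3 2 1)| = 8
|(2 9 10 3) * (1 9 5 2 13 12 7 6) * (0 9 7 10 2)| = 12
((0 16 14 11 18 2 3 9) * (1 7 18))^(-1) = (0 9 3 2 18 7 1 11 14 16)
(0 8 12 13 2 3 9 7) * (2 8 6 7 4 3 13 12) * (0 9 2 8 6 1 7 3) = [1, 7, 13, 2, 0, 5, 3, 9, 8, 4, 10, 11, 12, 6] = (0 1 7 9 4)(2 13 6 3)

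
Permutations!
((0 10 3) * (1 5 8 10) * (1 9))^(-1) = ((0 9 1 5 8 10 3))^(-1) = (0 3 10 8 5 1 9)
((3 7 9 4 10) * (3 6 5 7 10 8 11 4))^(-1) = (3 9 7 5 6 10)(4 11 8)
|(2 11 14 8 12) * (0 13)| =10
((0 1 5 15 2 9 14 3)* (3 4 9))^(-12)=(15)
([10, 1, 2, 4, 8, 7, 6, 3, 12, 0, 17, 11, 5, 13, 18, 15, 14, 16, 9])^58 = [17, 1, 2, 5, 7, 8, 6, 12, 3, 10, 16, 11, 4, 13, 9, 15, 18, 14, 0]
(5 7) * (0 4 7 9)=[4, 1, 2, 3, 7, 9, 6, 5, 8, 0]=(0 4 7 5 9)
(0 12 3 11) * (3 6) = (0 12 6 3 11) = [12, 1, 2, 11, 4, 5, 3, 7, 8, 9, 10, 0, 6]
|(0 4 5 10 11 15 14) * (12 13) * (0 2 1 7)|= |(0 4 5 10 11 15 14 2 1 7)(12 13)|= 10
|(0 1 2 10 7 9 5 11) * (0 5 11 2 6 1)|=|(1 6)(2 10 7 9 11 5)|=6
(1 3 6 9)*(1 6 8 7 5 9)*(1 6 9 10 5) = (1 3 8 7)(5 10) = [0, 3, 2, 8, 4, 10, 6, 1, 7, 9, 5]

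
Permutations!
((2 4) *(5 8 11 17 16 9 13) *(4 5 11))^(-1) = (2 4 8 5)(9 16 17 11 13)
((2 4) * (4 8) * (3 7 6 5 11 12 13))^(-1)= (2 4 8)(3 13 12 11 5 6 7)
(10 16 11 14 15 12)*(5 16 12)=[0, 1, 2, 3, 4, 16, 6, 7, 8, 9, 12, 14, 10, 13, 15, 5, 11]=(5 16 11 14 15)(10 12)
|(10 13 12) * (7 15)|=6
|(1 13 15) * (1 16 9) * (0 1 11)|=|(0 1 13 15 16 9 11)|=7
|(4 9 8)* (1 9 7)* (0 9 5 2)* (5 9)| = 15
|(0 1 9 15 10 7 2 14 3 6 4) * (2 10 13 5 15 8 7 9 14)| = |(0 1 14 3 6 4)(5 15 13)(7 10 9 8)| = 12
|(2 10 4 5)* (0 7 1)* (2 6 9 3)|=21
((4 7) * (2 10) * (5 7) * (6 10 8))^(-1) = (2 10 6 8)(4 7 5)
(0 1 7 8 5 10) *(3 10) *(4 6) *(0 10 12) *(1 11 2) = (0 11 2 1 7 8 5 3 12)(4 6) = [11, 7, 1, 12, 6, 3, 4, 8, 5, 9, 10, 2, 0]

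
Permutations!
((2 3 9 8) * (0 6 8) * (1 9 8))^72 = ((0 6 1 9)(2 3 8))^72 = (9)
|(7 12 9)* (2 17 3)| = 3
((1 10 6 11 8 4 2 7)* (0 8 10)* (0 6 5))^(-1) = (0 5 10 11 6 1 7 2 4 8)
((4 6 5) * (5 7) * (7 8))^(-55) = (8)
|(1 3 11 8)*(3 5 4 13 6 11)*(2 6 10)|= 9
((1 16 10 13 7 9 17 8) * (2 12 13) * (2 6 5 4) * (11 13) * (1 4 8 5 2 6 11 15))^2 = ((1 16 10 11 13 7 9 17 5 8 4 6 2 12 15))^2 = (1 10 13 9 5 4 2 15 16 11 7 17 8 6 12)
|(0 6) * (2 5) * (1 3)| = 2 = |(0 6)(1 3)(2 5)|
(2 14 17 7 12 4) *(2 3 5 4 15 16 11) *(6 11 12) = [0, 1, 14, 5, 3, 4, 11, 6, 8, 9, 10, 2, 15, 13, 17, 16, 12, 7] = (2 14 17 7 6 11)(3 5 4)(12 15 16)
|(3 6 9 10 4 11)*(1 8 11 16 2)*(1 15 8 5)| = 10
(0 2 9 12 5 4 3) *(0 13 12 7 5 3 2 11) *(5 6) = (0 11)(2 9 7 6 5 4)(3 13 12) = [11, 1, 9, 13, 2, 4, 5, 6, 8, 7, 10, 0, 3, 12]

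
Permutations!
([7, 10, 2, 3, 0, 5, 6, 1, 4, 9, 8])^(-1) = (0 4 8 10 1 7)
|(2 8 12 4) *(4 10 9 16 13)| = |(2 8 12 10 9 16 13 4)| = 8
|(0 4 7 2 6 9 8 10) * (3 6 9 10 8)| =|(0 4 7 2 9 3 6 10)| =8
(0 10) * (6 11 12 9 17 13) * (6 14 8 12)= (0 10)(6 11)(8 12 9 17 13 14)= [10, 1, 2, 3, 4, 5, 11, 7, 12, 17, 0, 6, 9, 14, 8, 15, 16, 13]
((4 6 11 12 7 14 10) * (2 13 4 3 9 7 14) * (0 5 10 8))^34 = ((0 5 10 3 9 7 2 13 4 6 11 12 14 8))^34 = (0 2 14 9 11 10 4)(3 6 5 13 8 7 12)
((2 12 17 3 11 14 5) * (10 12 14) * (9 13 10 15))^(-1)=((2 14 5)(3 11 15 9 13 10 12 17))^(-1)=(2 5 14)(3 17 12 10 13 9 15 11)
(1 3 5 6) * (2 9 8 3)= [0, 2, 9, 5, 4, 6, 1, 7, 3, 8]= (1 2 9 8 3 5 6)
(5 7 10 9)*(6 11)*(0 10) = (0 10 9 5 7)(6 11) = [10, 1, 2, 3, 4, 7, 11, 0, 8, 5, 9, 6]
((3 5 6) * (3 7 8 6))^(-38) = (6 7 8)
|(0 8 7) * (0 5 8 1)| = 6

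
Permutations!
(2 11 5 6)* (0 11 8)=(0 11 5 6 2 8)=[11, 1, 8, 3, 4, 6, 2, 7, 0, 9, 10, 5]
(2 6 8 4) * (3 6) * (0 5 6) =(0 5 6 8 4 2 3) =[5, 1, 3, 0, 2, 6, 8, 7, 4]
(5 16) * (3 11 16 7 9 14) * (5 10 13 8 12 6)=(3 11 16 10 13 8 12 6 5 7 9 14)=[0, 1, 2, 11, 4, 7, 5, 9, 12, 14, 13, 16, 6, 8, 3, 15, 10]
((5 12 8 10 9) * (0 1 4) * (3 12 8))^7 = (0 1 4)(3 12)(5 9 10 8)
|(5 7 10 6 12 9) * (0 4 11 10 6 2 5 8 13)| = |(0 4 11 10 2 5 7 6 12 9 8 13)| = 12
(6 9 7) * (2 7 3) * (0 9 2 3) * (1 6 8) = [9, 6, 7, 3, 4, 5, 2, 8, 1, 0] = (0 9)(1 6 2 7 8)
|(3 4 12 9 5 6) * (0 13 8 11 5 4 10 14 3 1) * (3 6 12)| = 13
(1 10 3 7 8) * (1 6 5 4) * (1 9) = (1 10 3 7 8 6 5 4 9) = [0, 10, 2, 7, 9, 4, 5, 8, 6, 1, 3]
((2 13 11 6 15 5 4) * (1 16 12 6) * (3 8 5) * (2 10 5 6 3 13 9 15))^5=((1 16 12 3 8 6 2 9 15 13 11)(4 10 5))^5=(1 6 11 8 13 3 15 12 9 16 2)(4 5 10)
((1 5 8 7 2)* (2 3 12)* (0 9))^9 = ((0 9)(1 5 8 7 3 12 2))^9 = (0 9)(1 8 3 2 5 7 12)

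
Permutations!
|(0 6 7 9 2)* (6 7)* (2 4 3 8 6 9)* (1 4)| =6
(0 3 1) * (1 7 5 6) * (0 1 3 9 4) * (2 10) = (0 9 4)(2 10)(3 7 5 6) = [9, 1, 10, 7, 0, 6, 3, 5, 8, 4, 2]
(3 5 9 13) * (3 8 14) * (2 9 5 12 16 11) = (2 9 13 8 14 3 12 16 11) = [0, 1, 9, 12, 4, 5, 6, 7, 14, 13, 10, 2, 16, 8, 3, 15, 11]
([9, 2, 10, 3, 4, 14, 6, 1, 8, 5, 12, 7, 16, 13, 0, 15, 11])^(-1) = [14, 7, 1, 3, 4, 9, 6, 11, 8, 0, 2, 16, 10, 13, 5, 15, 12]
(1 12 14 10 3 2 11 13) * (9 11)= (1 12 14 10 3 2 9 11 13)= [0, 12, 9, 2, 4, 5, 6, 7, 8, 11, 3, 13, 14, 1, 10]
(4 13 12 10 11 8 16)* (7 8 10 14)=[0, 1, 2, 3, 13, 5, 6, 8, 16, 9, 11, 10, 14, 12, 7, 15, 4]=(4 13 12 14 7 8 16)(10 11)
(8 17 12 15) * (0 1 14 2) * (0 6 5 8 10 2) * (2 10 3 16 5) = (0 1 14)(2 6)(3 16 5 8 17 12 15) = [1, 14, 6, 16, 4, 8, 2, 7, 17, 9, 10, 11, 15, 13, 0, 3, 5, 12]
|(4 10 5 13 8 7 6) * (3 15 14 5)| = |(3 15 14 5 13 8 7 6 4 10)| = 10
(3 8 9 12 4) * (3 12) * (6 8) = (3 6 8 9)(4 12) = [0, 1, 2, 6, 12, 5, 8, 7, 9, 3, 10, 11, 4]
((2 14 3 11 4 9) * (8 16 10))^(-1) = (2 9 4 11 3 14)(8 10 16) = ((2 14 3 11 4 9)(8 16 10))^(-1)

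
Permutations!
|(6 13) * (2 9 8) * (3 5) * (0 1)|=6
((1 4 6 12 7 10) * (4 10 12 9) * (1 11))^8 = ((1 10 11)(4 6 9)(7 12))^8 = (12)(1 11 10)(4 9 6)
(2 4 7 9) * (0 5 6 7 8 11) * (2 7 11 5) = [2, 1, 4, 3, 8, 6, 11, 9, 5, 7, 10, 0] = (0 2 4 8 5 6 11)(7 9)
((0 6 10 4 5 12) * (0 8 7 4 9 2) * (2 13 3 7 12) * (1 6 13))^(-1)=(0 2 5 4 7 3 13)(1 9 10 6)(8 12)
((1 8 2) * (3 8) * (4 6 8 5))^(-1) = (1 2 8 6 4 5 3)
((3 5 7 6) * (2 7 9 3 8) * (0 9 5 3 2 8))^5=((0 9 2 7 6))^5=(9)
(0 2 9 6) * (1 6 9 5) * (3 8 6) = (9)(0 2 5 1 3 8 6) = [2, 3, 5, 8, 4, 1, 0, 7, 6, 9]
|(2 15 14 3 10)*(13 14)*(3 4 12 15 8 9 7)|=|(2 8 9 7 3 10)(4 12 15 13 14)|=30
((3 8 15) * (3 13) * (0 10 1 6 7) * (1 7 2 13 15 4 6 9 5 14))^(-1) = ((15)(0 10 7)(1 9 5 14)(2 13 3 8 4 6))^(-1) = (15)(0 7 10)(1 14 5 9)(2 6 4 8 3 13)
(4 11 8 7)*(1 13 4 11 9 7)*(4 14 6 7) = (1 13 14 6 7 11 8)(4 9) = [0, 13, 2, 3, 9, 5, 7, 11, 1, 4, 10, 8, 12, 14, 6]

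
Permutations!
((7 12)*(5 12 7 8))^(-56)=(5 12 8)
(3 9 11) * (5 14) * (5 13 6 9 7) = (3 7 5 14 13 6 9 11) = [0, 1, 2, 7, 4, 14, 9, 5, 8, 11, 10, 3, 12, 6, 13]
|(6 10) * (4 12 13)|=|(4 12 13)(6 10)|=6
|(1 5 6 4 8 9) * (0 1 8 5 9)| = 12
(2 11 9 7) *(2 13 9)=(2 11)(7 13 9)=[0, 1, 11, 3, 4, 5, 6, 13, 8, 7, 10, 2, 12, 9]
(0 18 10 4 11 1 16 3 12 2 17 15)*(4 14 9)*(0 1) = (0 18 10 14 9 4 11)(1 16 3 12 2 17 15) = [18, 16, 17, 12, 11, 5, 6, 7, 8, 4, 14, 0, 2, 13, 9, 1, 3, 15, 10]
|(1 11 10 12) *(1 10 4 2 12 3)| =7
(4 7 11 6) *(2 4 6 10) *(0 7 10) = (0 7 11)(2 4 10) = [7, 1, 4, 3, 10, 5, 6, 11, 8, 9, 2, 0]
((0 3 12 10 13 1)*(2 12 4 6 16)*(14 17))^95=(0 2)(1 16)(3 12)(4 10)(6 13)(14 17)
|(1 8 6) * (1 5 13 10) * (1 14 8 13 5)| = |(1 13 10 14 8 6)| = 6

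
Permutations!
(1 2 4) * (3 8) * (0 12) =[12, 2, 4, 8, 1, 5, 6, 7, 3, 9, 10, 11, 0] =(0 12)(1 2 4)(3 8)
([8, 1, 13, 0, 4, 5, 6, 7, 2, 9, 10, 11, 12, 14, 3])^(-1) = (0 3 14 13 2 8)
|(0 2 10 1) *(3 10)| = 5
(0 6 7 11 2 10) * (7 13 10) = (0 6 13 10)(2 7 11) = [6, 1, 7, 3, 4, 5, 13, 11, 8, 9, 0, 2, 12, 10]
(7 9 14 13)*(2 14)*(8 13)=[0, 1, 14, 3, 4, 5, 6, 9, 13, 2, 10, 11, 12, 7, 8]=(2 14 8 13 7 9)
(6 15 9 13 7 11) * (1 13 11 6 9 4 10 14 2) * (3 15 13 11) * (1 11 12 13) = (1 12 13 7 6)(2 11 9 3 15 4 10 14) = [0, 12, 11, 15, 10, 5, 1, 6, 8, 3, 14, 9, 13, 7, 2, 4]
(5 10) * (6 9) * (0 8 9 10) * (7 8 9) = [9, 1, 2, 3, 4, 0, 10, 8, 7, 6, 5] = (0 9 6 10 5)(7 8)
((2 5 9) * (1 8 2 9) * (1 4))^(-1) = ((9)(1 8 2 5 4))^(-1) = (9)(1 4 5 2 8)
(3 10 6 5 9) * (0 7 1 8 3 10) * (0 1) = (0 7)(1 8 3)(5 9 10 6) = [7, 8, 2, 1, 4, 9, 5, 0, 3, 10, 6]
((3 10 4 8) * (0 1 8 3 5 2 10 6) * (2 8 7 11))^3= ((0 1 7 11 2 10 4 3 6)(5 8))^3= (0 11 4)(1 2 3)(5 8)(6 7 10)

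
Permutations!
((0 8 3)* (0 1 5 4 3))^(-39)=((0 8)(1 5 4 3))^(-39)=(0 8)(1 5 4 3)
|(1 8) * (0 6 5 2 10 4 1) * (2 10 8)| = |(0 6 5 10 4 1 2 8)| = 8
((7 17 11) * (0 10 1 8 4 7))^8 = (17)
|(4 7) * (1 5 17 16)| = 4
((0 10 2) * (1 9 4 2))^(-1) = ((0 10 1 9 4 2))^(-1) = (0 2 4 9 1 10)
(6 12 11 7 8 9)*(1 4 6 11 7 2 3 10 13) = (1 4 6 12 7 8 9 11 2 3 10 13) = [0, 4, 3, 10, 6, 5, 12, 8, 9, 11, 13, 2, 7, 1]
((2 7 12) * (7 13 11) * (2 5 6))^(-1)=(2 6 5 12 7 11 13)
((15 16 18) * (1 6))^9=((1 6)(15 16 18))^9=(18)(1 6)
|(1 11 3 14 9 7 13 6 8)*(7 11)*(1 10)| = |(1 7 13 6 8 10)(3 14 9 11)| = 12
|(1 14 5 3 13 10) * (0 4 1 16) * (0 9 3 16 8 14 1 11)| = |(0 4 11)(3 13 10 8 14 5 16 9)| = 24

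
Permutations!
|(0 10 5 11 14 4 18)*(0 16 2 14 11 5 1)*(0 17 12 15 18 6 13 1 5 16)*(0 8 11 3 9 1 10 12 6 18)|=15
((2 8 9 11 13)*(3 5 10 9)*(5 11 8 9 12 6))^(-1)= ((2 9 8 3 11 13)(5 10 12 6))^(-1)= (2 13 11 3 8 9)(5 6 12 10)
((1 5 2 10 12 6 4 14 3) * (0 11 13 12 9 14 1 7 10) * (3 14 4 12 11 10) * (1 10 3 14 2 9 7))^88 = ((0 3 1 5 9 4 10 7 14 2)(6 12)(11 13))^88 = (0 14 10 9 1)(2 7 4 5 3)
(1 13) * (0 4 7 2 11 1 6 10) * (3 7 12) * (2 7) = (0 4 12 3 2 11 1 13 6 10) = [4, 13, 11, 2, 12, 5, 10, 7, 8, 9, 0, 1, 3, 6]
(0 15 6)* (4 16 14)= (0 15 6)(4 16 14)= [15, 1, 2, 3, 16, 5, 0, 7, 8, 9, 10, 11, 12, 13, 4, 6, 14]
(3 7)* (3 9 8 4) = (3 7 9 8 4) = [0, 1, 2, 7, 3, 5, 6, 9, 4, 8]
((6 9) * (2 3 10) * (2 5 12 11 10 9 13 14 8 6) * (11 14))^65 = (2 9 3)(5 12 14 8 6 13 11 10) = ((2 3 9)(5 12 14 8 6 13 11 10))^65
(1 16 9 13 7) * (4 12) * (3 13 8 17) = (1 16 9 8 17 3 13 7)(4 12) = [0, 16, 2, 13, 12, 5, 6, 1, 17, 8, 10, 11, 4, 7, 14, 15, 9, 3]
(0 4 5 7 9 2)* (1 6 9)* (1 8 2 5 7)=(0 4 7 8 2)(1 6 9 5)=[4, 6, 0, 3, 7, 1, 9, 8, 2, 5]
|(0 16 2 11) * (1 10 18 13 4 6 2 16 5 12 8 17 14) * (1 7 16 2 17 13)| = 39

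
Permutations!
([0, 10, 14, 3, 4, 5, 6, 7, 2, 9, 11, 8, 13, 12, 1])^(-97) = (1 14 2 8 11 10)(12 13)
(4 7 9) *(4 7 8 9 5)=(4 8 9 7 5)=[0, 1, 2, 3, 8, 4, 6, 5, 9, 7]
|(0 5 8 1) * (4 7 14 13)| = |(0 5 8 1)(4 7 14 13)| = 4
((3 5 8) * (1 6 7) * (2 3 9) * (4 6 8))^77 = (1 5 8 4 9 6 2 7 3)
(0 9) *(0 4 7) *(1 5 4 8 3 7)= (0 9 8 3 7)(1 5 4)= [9, 5, 2, 7, 1, 4, 6, 0, 3, 8]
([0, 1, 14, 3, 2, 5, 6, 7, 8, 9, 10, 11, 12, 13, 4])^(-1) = [0, 1, 4, 3, 14, 5, 6, 7, 8, 9, 10, 11, 12, 13, 2]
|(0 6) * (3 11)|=|(0 6)(3 11)|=2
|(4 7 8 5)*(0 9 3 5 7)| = |(0 9 3 5 4)(7 8)| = 10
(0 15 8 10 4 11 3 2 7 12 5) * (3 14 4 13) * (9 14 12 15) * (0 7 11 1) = (0 9 14 4 1)(2 11 12 5 7 15 8 10 13 3) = [9, 0, 11, 2, 1, 7, 6, 15, 10, 14, 13, 12, 5, 3, 4, 8]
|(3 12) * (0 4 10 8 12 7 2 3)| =|(0 4 10 8 12)(2 3 7)| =15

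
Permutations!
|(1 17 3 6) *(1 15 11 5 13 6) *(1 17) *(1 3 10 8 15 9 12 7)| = 13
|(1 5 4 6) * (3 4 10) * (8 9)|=|(1 5 10 3 4 6)(8 9)|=6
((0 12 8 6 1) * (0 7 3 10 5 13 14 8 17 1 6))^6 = (0 10 12 5 17 13 1 14 7 8 3)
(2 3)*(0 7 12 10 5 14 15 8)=(0 7 12 10 5 14 15 8)(2 3)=[7, 1, 3, 2, 4, 14, 6, 12, 0, 9, 5, 11, 10, 13, 15, 8]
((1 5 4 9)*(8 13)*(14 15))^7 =(1 9 4 5)(8 13)(14 15)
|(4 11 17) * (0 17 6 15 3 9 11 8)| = 20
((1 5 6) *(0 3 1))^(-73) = (0 1 6 3 5)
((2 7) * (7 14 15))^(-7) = ((2 14 15 7))^(-7) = (2 14 15 7)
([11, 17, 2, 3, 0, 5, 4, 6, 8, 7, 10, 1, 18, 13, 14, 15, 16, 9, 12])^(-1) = [4, 11, 2, 3, 6, 5, 7, 9, 8, 17, 10, 0, 18, 13, 14, 15, 16, 1, 12]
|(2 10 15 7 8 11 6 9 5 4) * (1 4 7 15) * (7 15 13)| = 8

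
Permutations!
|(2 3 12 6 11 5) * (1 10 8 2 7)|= |(1 10 8 2 3 12 6 11 5 7)|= 10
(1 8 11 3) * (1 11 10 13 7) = [0, 8, 2, 11, 4, 5, 6, 1, 10, 9, 13, 3, 12, 7] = (1 8 10 13 7)(3 11)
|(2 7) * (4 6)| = |(2 7)(4 6)| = 2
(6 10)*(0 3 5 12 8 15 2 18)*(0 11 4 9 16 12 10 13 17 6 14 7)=(0 3 5 10 14 7)(2 18 11 4 9 16 12 8 15)(6 13 17)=[3, 1, 18, 5, 9, 10, 13, 0, 15, 16, 14, 4, 8, 17, 7, 2, 12, 6, 11]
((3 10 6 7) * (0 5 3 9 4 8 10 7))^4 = ((0 5 3 7 9 4 8 10 6))^4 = (0 9 6 7 10 3 8 5 4)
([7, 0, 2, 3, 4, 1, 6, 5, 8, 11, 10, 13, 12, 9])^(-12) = (13)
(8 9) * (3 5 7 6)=(3 5 7 6)(8 9)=[0, 1, 2, 5, 4, 7, 3, 6, 9, 8]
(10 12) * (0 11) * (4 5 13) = (0 11)(4 5 13)(10 12) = [11, 1, 2, 3, 5, 13, 6, 7, 8, 9, 12, 0, 10, 4]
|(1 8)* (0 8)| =3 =|(0 8 1)|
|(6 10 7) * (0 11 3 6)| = |(0 11 3 6 10 7)| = 6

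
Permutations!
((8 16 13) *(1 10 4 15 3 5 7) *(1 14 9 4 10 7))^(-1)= ((1 7 14 9 4 15 3 5)(8 16 13))^(-1)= (1 5 3 15 4 9 14 7)(8 13 16)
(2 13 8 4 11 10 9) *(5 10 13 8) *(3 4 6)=(2 8 6 3 4 11 13 5 10 9)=[0, 1, 8, 4, 11, 10, 3, 7, 6, 2, 9, 13, 12, 5]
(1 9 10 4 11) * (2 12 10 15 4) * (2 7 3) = (1 9 15 4 11)(2 12 10 7 3) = [0, 9, 12, 2, 11, 5, 6, 3, 8, 15, 7, 1, 10, 13, 14, 4]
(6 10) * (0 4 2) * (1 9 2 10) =(0 4 10 6 1 9 2) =[4, 9, 0, 3, 10, 5, 1, 7, 8, 2, 6]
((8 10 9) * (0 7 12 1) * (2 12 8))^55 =((0 7 8 10 9 2 12 1))^55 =(0 1 12 2 9 10 8 7)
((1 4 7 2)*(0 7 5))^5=(0 5 4 1 2 7)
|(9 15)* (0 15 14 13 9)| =|(0 15)(9 14 13)| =6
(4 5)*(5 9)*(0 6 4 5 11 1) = (0 6 4 9 11 1) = [6, 0, 2, 3, 9, 5, 4, 7, 8, 11, 10, 1]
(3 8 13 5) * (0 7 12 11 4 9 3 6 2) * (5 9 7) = (0 5 6 2)(3 8 13 9)(4 7 12 11) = [5, 1, 0, 8, 7, 6, 2, 12, 13, 3, 10, 4, 11, 9]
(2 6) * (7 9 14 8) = (2 6)(7 9 14 8) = [0, 1, 6, 3, 4, 5, 2, 9, 7, 14, 10, 11, 12, 13, 8]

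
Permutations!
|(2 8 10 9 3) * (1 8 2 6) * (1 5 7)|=8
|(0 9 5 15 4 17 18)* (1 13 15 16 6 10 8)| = |(0 9 5 16 6 10 8 1 13 15 4 17 18)| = 13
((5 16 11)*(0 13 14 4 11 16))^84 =((16)(0 13 14 4 11 5))^84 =(16)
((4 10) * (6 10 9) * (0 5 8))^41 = (0 8 5)(4 9 6 10)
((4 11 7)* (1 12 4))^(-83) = ((1 12 4 11 7))^(-83) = (1 4 7 12 11)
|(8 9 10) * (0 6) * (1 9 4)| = |(0 6)(1 9 10 8 4)| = 10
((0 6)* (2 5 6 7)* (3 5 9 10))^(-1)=(0 6 5 3 10 9 2 7)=((0 7 2 9 10 3 5 6))^(-1)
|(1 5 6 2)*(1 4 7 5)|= |(2 4 7 5 6)|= 5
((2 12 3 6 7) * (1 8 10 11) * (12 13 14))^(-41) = ((1 8 10 11)(2 13 14 12 3 6 7))^(-41) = (1 11 10 8)(2 13 14 12 3 6 7)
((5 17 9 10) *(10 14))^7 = (5 9 10 17 14)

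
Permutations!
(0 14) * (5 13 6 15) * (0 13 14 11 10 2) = [11, 1, 0, 3, 4, 14, 15, 7, 8, 9, 2, 10, 12, 6, 13, 5] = (0 11 10 2)(5 14 13 6 15)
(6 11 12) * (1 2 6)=(1 2 6 11 12)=[0, 2, 6, 3, 4, 5, 11, 7, 8, 9, 10, 12, 1]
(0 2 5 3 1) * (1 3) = (0 2 5 1) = [2, 0, 5, 3, 4, 1]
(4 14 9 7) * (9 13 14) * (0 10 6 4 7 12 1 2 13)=(0 10 6 4 9 12 1 2 13 14)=[10, 2, 13, 3, 9, 5, 4, 7, 8, 12, 6, 11, 1, 14, 0]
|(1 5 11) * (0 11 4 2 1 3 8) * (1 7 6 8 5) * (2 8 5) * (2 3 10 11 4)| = 12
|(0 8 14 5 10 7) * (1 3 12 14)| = 9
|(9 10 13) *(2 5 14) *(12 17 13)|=15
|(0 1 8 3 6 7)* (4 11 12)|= 6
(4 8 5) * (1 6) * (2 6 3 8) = (1 3 8 5 4 2 6) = [0, 3, 6, 8, 2, 4, 1, 7, 5]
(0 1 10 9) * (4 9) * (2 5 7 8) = [1, 10, 5, 3, 9, 7, 6, 8, 2, 0, 4] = (0 1 10 4 9)(2 5 7 8)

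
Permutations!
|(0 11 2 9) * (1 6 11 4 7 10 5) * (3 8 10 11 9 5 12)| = |(0 4 7 11 2 5 1 6 9)(3 8 10 12)| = 36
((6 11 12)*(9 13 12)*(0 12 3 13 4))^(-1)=(0 4 9 11 6 12)(3 13)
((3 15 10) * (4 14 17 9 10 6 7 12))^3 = (3 7 14 10 6 4 9 15 12 17)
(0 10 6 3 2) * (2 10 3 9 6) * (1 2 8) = (0 3 10 8 1 2)(6 9) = [3, 2, 0, 10, 4, 5, 9, 7, 1, 6, 8]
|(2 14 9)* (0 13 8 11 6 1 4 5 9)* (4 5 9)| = |(0 13 8 11 6 1 5 4 9 2 14)| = 11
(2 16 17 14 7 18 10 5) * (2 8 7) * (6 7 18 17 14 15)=[0, 1, 16, 3, 4, 8, 7, 17, 18, 9, 5, 11, 12, 13, 2, 6, 14, 15, 10]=(2 16 14)(5 8 18 10)(6 7 17 15)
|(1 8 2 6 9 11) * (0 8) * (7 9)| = 8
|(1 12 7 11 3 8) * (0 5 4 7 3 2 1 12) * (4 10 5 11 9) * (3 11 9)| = 10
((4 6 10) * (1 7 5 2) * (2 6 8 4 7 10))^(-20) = ((1 10 7 5 6 2)(4 8))^(-20) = (1 6 7)(2 5 10)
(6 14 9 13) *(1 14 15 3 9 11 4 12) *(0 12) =(0 12 1 14 11 4)(3 9 13 6 15) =[12, 14, 2, 9, 0, 5, 15, 7, 8, 13, 10, 4, 1, 6, 11, 3]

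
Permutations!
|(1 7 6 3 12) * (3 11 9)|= 7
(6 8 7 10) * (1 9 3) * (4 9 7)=(1 7 10 6 8 4 9 3)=[0, 7, 2, 1, 9, 5, 8, 10, 4, 3, 6]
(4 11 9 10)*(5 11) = (4 5 11 9 10) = [0, 1, 2, 3, 5, 11, 6, 7, 8, 10, 4, 9]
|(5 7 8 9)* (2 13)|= 4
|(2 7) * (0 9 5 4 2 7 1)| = 6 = |(0 9 5 4 2 1)|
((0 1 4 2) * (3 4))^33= ((0 1 3 4 2))^33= (0 4 1 2 3)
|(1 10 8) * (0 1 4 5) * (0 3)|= |(0 1 10 8 4 5 3)|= 7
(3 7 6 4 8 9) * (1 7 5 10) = [0, 7, 2, 5, 8, 10, 4, 6, 9, 3, 1] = (1 7 6 4 8 9 3 5 10)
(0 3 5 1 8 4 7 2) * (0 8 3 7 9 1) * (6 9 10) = (0 7 2 8 4 10 6 9 1 3 5) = [7, 3, 8, 5, 10, 0, 9, 2, 4, 1, 6]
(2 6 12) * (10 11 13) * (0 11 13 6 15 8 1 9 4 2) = (0 11 6 12)(1 9 4 2 15 8)(10 13) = [11, 9, 15, 3, 2, 5, 12, 7, 1, 4, 13, 6, 0, 10, 14, 8]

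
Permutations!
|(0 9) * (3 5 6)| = 6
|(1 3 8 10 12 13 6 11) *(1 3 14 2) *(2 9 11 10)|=|(1 14 9 11 3 8 2)(6 10 12 13)|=28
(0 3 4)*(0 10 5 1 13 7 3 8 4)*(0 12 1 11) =(0 8 4 10 5 11)(1 13 7 3 12) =[8, 13, 2, 12, 10, 11, 6, 3, 4, 9, 5, 0, 1, 7]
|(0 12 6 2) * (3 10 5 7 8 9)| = |(0 12 6 2)(3 10 5 7 8 9)| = 12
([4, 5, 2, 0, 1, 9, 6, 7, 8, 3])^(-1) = (0 3 9 5 1 4)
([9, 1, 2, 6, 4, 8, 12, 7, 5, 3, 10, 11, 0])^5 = [0, 1, 2, 3, 4, 8, 6, 7, 5, 9, 10, 11, 12]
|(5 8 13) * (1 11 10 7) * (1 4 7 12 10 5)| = |(1 11 5 8 13)(4 7)(10 12)| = 10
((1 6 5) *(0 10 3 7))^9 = (0 10 3 7)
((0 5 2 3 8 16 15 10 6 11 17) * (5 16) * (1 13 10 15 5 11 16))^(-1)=(0 17 11 8 3 2 5 16 6 10 13 1)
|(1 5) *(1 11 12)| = 4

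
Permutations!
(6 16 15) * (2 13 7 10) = (2 13 7 10)(6 16 15) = [0, 1, 13, 3, 4, 5, 16, 10, 8, 9, 2, 11, 12, 7, 14, 6, 15]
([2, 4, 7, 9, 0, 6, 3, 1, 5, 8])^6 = [2, 4, 7, 9, 0, 6, 3, 1, 5, 8]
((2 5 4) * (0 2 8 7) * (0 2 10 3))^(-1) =(0 3 10)(2 7 8 4 5)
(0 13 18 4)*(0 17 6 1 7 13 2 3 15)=(0 2 3 15)(1 7 13 18 4 17 6)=[2, 7, 3, 15, 17, 5, 1, 13, 8, 9, 10, 11, 12, 18, 14, 0, 16, 6, 4]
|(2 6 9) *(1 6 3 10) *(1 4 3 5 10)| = 8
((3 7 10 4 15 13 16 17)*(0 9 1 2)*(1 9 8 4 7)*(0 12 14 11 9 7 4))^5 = ((0 8)(1 2 12 14 11 9 7 10 4 15 13 16 17 3))^5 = (0 8)(1 9 13 2 7 16 12 10 17 14 4 3 11 15)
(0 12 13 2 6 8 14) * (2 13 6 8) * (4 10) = (0 12 6 2 8 14)(4 10) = [12, 1, 8, 3, 10, 5, 2, 7, 14, 9, 4, 11, 6, 13, 0]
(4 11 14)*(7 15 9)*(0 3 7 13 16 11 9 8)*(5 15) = (0 3 7 5 15 8)(4 9 13 16 11 14) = [3, 1, 2, 7, 9, 15, 6, 5, 0, 13, 10, 14, 12, 16, 4, 8, 11]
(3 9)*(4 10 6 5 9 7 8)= (3 7 8 4 10 6 5 9)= [0, 1, 2, 7, 10, 9, 5, 8, 4, 3, 6]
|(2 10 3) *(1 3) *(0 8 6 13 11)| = |(0 8 6 13 11)(1 3 2 10)| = 20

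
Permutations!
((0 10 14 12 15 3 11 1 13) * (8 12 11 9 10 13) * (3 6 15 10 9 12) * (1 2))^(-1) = ((0 13)(1 8 3 12 10 14 11 2)(6 15))^(-1) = (0 13)(1 2 11 14 10 12 3 8)(6 15)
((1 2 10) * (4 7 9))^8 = ((1 2 10)(4 7 9))^8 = (1 10 2)(4 9 7)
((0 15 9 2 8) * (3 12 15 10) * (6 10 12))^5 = ((0 12 15 9 2 8)(3 6 10))^5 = (0 8 2 9 15 12)(3 10 6)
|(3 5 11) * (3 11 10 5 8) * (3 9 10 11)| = 6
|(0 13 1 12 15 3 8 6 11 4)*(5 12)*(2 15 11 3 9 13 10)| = 33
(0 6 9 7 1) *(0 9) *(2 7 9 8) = [6, 8, 7, 3, 4, 5, 0, 1, 2, 9] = (9)(0 6)(1 8 2 7)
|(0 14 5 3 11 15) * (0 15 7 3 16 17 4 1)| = |(0 14 5 16 17 4 1)(3 11 7)| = 21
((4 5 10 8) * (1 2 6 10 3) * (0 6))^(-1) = (0 2 1 3 5 4 8 10 6)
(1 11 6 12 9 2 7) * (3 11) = (1 3 11 6 12 9 2 7) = [0, 3, 7, 11, 4, 5, 12, 1, 8, 2, 10, 6, 9]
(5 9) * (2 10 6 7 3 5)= [0, 1, 10, 5, 4, 9, 7, 3, 8, 2, 6]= (2 10 6 7 3 5 9)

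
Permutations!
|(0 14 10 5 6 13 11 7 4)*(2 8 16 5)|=|(0 14 10 2 8 16 5 6 13 11 7 4)|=12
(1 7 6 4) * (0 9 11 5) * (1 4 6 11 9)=(0 1 7 11 5)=[1, 7, 2, 3, 4, 0, 6, 11, 8, 9, 10, 5]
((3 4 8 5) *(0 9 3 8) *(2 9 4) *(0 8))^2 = ((0 4 8 5)(2 9 3))^2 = (0 8)(2 3 9)(4 5)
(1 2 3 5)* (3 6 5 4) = (1 2 6 5)(3 4) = [0, 2, 6, 4, 3, 1, 5]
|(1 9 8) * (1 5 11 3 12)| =7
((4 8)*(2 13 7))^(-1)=(2 7 13)(4 8)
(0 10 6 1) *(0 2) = (0 10 6 1 2) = [10, 2, 0, 3, 4, 5, 1, 7, 8, 9, 6]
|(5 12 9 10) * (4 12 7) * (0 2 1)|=6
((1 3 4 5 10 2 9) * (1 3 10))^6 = ((1 10 2 9 3 4 5))^6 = (1 5 4 3 9 2 10)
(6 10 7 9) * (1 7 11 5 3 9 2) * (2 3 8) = (1 7 3 9 6 10 11 5 8 2) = [0, 7, 1, 9, 4, 8, 10, 3, 2, 6, 11, 5]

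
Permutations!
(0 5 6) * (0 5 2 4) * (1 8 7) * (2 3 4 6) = (0 3 4)(1 8 7)(2 6 5) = [3, 8, 6, 4, 0, 2, 5, 1, 7]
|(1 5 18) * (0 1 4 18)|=6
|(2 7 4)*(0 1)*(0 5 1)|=|(1 5)(2 7 4)|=6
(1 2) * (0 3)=(0 3)(1 2)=[3, 2, 1, 0]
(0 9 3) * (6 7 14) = (0 9 3)(6 7 14) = [9, 1, 2, 0, 4, 5, 7, 14, 8, 3, 10, 11, 12, 13, 6]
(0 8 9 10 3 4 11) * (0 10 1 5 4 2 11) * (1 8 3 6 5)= (0 3 2 11 10 6 5 4)(8 9)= [3, 1, 11, 2, 0, 4, 5, 7, 9, 8, 6, 10]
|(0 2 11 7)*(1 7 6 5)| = |(0 2 11 6 5 1 7)| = 7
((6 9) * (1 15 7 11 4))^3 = (1 11 15 4 7)(6 9) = ((1 15 7 11 4)(6 9))^3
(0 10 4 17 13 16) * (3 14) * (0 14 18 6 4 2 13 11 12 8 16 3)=(0 10 2 13 3 18 6 4 17 11 12 8 16 14)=[10, 1, 13, 18, 17, 5, 4, 7, 16, 9, 2, 12, 8, 3, 0, 15, 14, 11, 6]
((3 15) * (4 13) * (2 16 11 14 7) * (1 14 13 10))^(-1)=(1 10 4 13 11 16 2 7 14)(3 15)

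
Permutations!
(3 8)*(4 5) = (3 8)(4 5) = [0, 1, 2, 8, 5, 4, 6, 7, 3]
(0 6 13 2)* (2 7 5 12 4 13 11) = (0 6 11 2)(4 13 7 5 12) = [6, 1, 0, 3, 13, 12, 11, 5, 8, 9, 10, 2, 4, 7]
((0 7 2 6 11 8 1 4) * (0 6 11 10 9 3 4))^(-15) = (0 11)(1 2)(7 8)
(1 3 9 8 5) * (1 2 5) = (1 3 9 8)(2 5) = [0, 3, 5, 9, 4, 2, 6, 7, 1, 8]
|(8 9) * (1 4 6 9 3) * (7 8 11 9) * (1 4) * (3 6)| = |(3 4)(6 7 8)(9 11)| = 6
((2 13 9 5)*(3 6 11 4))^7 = (2 5 9 13)(3 4 11 6) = ((2 13 9 5)(3 6 11 4))^7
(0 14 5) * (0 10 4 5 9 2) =(0 14 9 2)(4 5 10) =[14, 1, 0, 3, 5, 10, 6, 7, 8, 2, 4, 11, 12, 13, 9]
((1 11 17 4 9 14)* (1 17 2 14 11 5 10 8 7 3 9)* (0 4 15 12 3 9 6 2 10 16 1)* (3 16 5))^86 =((0 4)(1 3 6 2 14 17 15 12 16)(7 9 11 10 8))^86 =(1 17 3 15 6 12 2 16 14)(7 9 11 10 8)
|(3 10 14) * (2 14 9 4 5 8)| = 8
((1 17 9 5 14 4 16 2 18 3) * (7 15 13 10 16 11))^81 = ((1 17 9 5 14 4 11 7 15 13 10 16 2 18 3))^81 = (1 11 2 5 13)(3 4 16 9 15)(7 18 14 10 17)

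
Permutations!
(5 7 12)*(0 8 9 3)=(0 8 9 3)(5 7 12)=[8, 1, 2, 0, 4, 7, 6, 12, 9, 3, 10, 11, 5]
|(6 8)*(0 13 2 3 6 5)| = 7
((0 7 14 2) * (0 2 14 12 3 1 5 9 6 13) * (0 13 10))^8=((14)(0 7 12 3 1 5 9 6 10))^8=(14)(0 10 6 9 5 1 3 12 7)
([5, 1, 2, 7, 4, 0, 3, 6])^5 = [5, 1, 2, 6, 4, 0, 7, 3]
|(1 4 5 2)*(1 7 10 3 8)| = |(1 4 5 2 7 10 3 8)| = 8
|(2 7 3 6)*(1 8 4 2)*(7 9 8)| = 4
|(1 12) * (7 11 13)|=6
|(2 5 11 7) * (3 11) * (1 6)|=10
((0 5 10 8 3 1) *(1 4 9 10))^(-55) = (10)(0 1 5) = ((0 5 1)(3 4 9 10 8))^(-55)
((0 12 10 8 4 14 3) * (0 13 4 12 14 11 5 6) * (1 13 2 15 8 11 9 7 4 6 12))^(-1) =((0 14 3 2 15 8 1 13 6)(4 9 7)(5 12 10 11))^(-1) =(0 6 13 1 8 15 2 3 14)(4 7 9)(5 11 10 12)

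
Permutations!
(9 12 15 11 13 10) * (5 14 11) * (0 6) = (0 6)(5 14 11 13 10 9 12 15) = [6, 1, 2, 3, 4, 14, 0, 7, 8, 12, 9, 13, 15, 10, 11, 5]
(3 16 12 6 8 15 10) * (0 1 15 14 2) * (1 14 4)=(0 14 2)(1 15 10 3 16 12 6 8 4)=[14, 15, 0, 16, 1, 5, 8, 7, 4, 9, 3, 11, 6, 13, 2, 10, 12]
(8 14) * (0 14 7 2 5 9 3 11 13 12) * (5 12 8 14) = (14)(0 5 9 3 11 13 8 7 2 12) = [5, 1, 12, 11, 4, 9, 6, 2, 7, 3, 10, 13, 0, 8, 14]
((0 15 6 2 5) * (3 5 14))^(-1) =((0 15 6 2 14 3 5))^(-1) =(0 5 3 14 2 6 15)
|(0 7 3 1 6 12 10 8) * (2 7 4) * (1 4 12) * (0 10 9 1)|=20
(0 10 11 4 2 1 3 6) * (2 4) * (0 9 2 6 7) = (0 10 11 6 9 2 1 3 7) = [10, 3, 1, 7, 4, 5, 9, 0, 8, 2, 11, 6]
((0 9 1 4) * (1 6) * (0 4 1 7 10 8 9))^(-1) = (6 9 8 10 7)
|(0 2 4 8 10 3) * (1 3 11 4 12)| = |(0 2 12 1 3)(4 8 10 11)| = 20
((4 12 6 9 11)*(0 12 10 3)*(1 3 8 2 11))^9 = (0 9)(1 12)(2 8 10 4 11)(3 6)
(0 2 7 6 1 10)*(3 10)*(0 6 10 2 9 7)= (0 9 7 10 6 1 3 2)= [9, 3, 0, 2, 4, 5, 1, 10, 8, 7, 6]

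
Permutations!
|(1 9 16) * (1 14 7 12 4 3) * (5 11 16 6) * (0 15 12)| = 13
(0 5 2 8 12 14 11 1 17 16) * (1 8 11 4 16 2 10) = (0 5 10 1 17 2 11 8 12 14 4 16) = [5, 17, 11, 3, 16, 10, 6, 7, 12, 9, 1, 8, 14, 13, 4, 15, 0, 2]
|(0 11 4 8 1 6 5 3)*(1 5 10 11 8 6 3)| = |(0 8 5 1 3)(4 6 10 11)| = 20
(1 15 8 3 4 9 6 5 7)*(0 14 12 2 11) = (0 14 12 2 11)(1 15 8 3 4 9 6 5 7) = [14, 15, 11, 4, 9, 7, 5, 1, 3, 6, 10, 0, 2, 13, 12, 8]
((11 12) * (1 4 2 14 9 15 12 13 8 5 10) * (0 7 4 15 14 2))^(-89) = ((0 7 4)(1 15 12 11 13 8 5 10)(9 14))^(-89) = (0 7 4)(1 10 5 8 13 11 12 15)(9 14)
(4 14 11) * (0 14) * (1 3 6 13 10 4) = [14, 3, 2, 6, 0, 5, 13, 7, 8, 9, 4, 1, 12, 10, 11] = (0 14 11 1 3 6 13 10 4)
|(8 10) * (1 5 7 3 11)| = 10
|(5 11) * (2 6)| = |(2 6)(5 11)| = 2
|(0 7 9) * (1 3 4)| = 3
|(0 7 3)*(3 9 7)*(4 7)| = 6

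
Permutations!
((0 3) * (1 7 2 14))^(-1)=((0 3)(1 7 2 14))^(-1)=(0 3)(1 14 2 7)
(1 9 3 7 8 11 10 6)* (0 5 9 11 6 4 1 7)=(0 5 9 3)(1 11 10 4)(6 7 8)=[5, 11, 2, 0, 1, 9, 7, 8, 6, 3, 4, 10]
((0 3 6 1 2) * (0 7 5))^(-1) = (0 5 7 2 1 6 3)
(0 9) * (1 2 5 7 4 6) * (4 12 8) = (0 9)(1 2 5 7 12 8 4 6) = [9, 2, 5, 3, 6, 7, 1, 12, 4, 0, 10, 11, 8]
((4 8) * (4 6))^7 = (4 8 6)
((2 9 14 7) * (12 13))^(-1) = ((2 9 14 7)(12 13))^(-1) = (2 7 14 9)(12 13)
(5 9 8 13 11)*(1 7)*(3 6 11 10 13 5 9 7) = (1 3 6 11 9 8 5 7)(10 13) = [0, 3, 2, 6, 4, 7, 11, 1, 5, 8, 13, 9, 12, 10]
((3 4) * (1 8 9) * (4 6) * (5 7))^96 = (9)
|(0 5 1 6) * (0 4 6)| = |(0 5 1)(4 6)| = 6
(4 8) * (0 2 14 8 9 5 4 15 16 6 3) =(0 2 14 8 15 16 6 3)(4 9 5) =[2, 1, 14, 0, 9, 4, 3, 7, 15, 5, 10, 11, 12, 13, 8, 16, 6]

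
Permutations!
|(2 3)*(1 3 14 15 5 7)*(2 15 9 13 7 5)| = |(1 3 15 2 14 9 13 7)| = 8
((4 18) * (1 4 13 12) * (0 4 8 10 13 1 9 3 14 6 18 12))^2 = (0 12 3 6 1 10)(4 9 14 18 8 13)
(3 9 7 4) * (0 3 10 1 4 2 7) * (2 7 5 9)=(0 3 2 5 9)(1 4 10)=[3, 4, 5, 2, 10, 9, 6, 7, 8, 0, 1]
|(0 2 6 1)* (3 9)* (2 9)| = 6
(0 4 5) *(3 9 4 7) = (0 7 3 9 4 5) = [7, 1, 2, 9, 5, 0, 6, 3, 8, 4]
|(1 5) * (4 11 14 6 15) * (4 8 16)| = 14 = |(1 5)(4 11 14 6 15 8 16)|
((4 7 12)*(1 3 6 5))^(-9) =(12)(1 5 6 3)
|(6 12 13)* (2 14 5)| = |(2 14 5)(6 12 13)| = 3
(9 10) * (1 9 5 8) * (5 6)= [0, 9, 2, 3, 4, 8, 5, 7, 1, 10, 6]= (1 9 10 6 5 8)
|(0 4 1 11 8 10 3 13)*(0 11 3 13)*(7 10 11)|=|(0 4 1 3)(7 10 13)(8 11)|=12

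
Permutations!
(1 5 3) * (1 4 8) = (1 5 3 4 8) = [0, 5, 2, 4, 8, 3, 6, 7, 1]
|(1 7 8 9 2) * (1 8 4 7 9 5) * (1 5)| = 4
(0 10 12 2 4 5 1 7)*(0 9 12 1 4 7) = (0 10 1)(2 7 9 12)(4 5) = [10, 0, 7, 3, 5, 4, 6, 9, 8, 12, 1, 11, 2]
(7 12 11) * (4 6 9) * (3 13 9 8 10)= (3 13 9 4 6 8 10)(7 12 11)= [0, 1, 2, 13, 6, 5, 8, 12, 10, 4, 3, 7, 11, 9]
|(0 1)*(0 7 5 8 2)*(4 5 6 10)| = |(0 1 7 6 10 4 5 8 2)| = 9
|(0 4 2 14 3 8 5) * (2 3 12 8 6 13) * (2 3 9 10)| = 9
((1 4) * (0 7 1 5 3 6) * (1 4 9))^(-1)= (0 6 3 5 4 7)(1 9)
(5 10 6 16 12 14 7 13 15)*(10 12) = (5 12 14 7 13 15)(6 16 10) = [0, 1, 2, 3, 4, 12, 16, 13, 8, 9, 6, 11, 14, 15, 7, 5, 10]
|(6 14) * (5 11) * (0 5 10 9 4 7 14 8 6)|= 8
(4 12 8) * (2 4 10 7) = (2 4 12 8 10 7) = [0, 1, 4, 3, 12, 5, 6, 2, 10, 9, 7, 11, 8]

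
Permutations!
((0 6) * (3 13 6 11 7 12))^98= (13)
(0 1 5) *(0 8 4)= (0 1 5 8 4)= [1, 5, 2, 3, 0, 8, 6, 7, 4]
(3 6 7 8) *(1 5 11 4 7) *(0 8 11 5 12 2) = (0 8 3 6 1 12 2)(4 7 11) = [8, 12, 0, 6, 7, 5, 1, 11, 3, 9, 10, 4, 2]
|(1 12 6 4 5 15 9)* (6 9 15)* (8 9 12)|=3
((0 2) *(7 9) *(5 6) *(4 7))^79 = ((0 2)(4 7 9)(5 6))^79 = (0 2)(4 7 9)(5 6)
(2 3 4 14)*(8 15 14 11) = (2 3 4 11 8 15 14) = [0, 1, 3, 4, 11, 5, 6, 7, 15, 9, 10, 8, 12, 13, 2, 14]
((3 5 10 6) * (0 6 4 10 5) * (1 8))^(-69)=((0 6 3)(1 8)(4 10))^(-69)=(1 8)(4 10)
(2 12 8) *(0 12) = (0 12 8 2) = [12, 1, 0, 3, 4, 5, 6, 7, 2, 9, 10, 11, 8]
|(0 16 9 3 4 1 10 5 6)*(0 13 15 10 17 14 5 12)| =14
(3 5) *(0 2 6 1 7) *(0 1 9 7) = [2, 0, 6, 5, 4, 3, 9, 1, 8, 7] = (0 2 6 9 7 1)(3 5)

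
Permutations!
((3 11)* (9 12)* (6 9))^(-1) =((3 11)(6 9 12))^(-1) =(3 11)(6 12 9)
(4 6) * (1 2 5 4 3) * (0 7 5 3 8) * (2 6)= (0 7 5 4 2 3 1 6 8)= [7, 6, 3, 1, 2, 4, 8, 5, 0]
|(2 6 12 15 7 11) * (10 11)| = |(2 6 12 15 7 10 11)| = 7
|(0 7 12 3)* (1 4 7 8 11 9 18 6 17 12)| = 9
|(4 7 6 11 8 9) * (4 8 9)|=6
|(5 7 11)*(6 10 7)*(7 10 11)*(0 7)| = 6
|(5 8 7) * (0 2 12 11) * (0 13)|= 15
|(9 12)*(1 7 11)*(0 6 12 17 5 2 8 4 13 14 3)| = |(0 6 12 9 17 5 2 8 4 13 14 3)(1 7 11)| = 12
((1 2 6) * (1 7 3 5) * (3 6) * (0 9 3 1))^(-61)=((0 9 3 5)(1 2)(6 7))^(-61)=(0 5 3 9)(1 2)(6 7)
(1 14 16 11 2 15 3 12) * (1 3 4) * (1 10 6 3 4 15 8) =[0, 14, 8, 12, 10, 5, 3, 7, 1, 9, 6, 2, 4, 13, 16, 15, 11] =(1 14 16 11 2 8)(3 12 4 10 6)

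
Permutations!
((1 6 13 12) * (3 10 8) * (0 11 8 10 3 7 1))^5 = ((0 11 8 7 1 6 13 12))^5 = (0 6 8 12 1 11 13 7)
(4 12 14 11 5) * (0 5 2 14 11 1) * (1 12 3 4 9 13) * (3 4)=(0 5 9 13 1)(2 14 12 11)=[5, 0, 14, 3, 4, 9, 6, 7, 8, 13, 10, 2, 11, 1, 12]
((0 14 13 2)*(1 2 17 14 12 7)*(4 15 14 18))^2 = ((0 12 7 1 2)(4 15 14 13 17 18))^2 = (0 7 2 12 1)(4 14 17)(13 18 15)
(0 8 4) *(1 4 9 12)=[8, 4, 2, 3, 0, 5, 6, 7, 9, 12, 10, 11, 1]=(0 8 9 12 1 4)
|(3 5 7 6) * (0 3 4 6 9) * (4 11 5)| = 8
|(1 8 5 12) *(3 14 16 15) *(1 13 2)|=|(1 8 5 12 13 2)(3 14 16 15)|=12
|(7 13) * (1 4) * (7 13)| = |(13)(1 4)| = 2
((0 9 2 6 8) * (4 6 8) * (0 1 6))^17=((0 9 2 8 1 6 4))^17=(0 8 4 2 6 9 1)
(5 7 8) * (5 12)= (5 7 8 12)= [0, 1, 2, 3, 4, 7, 6, 8, 12, 9, 10, 11, 5]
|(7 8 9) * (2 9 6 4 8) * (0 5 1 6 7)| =9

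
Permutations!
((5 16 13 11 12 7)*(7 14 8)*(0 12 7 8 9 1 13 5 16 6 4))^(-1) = ((0 12 14 9 1 13 11 7 16 5 6 4))^(-1) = (0 4 6 5 16 7 11 13 1 9 14 12)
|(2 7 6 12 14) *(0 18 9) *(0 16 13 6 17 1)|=12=|(0 18 9 16 13 6 12 14 2 7 17 1)|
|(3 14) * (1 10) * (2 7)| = |(1 10)(2 7)(3 14)| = 2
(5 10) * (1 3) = (1 3)(5 10) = [0, 3, 2, 1, 4, 10, 6, 7, 8, 9, 5]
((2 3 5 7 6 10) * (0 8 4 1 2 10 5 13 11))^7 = (0 11 13 3 2 1 4 8)(5 7 6)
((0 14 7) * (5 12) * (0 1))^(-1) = ((0 14 7 1)(5 12))^(-1) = (0 1 7 14)(5 12)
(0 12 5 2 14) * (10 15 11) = (0 12 5 2 14)(10 15 11) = [12, 1, 14, 3, 4, 2, 6, 7, 8, 9, 15, 10, 5, 13, 0, 11]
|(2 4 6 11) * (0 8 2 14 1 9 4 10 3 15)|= 6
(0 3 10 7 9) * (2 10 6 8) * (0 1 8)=[3, 8, 10, 6, 4, 5, 0, 9, 2, 1, 7]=(0 3 6)(1 8 2 10 7 9)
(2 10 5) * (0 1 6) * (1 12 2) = (0 12 2 10 5 1 6) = [12, 6, 10, 3, 4, 1, 0, 7, 8, 9, 5, 11, 2]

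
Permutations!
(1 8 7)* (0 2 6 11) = (0 2 6 11)(1 8 7) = [2, 8, 6, 3, 4, 5, 11, 1, 7, 9, 10, 0]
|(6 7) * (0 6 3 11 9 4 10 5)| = 9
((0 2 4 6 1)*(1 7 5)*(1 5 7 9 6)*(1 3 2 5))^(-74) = ((0 5 1)(2 4 3)(6 9))^(-74) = (9)(0 5 1)(2 4 3)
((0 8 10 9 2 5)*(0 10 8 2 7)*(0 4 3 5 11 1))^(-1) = (0 1 11 2)(3 4 7 9 10 5)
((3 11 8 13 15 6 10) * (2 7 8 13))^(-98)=(2 7 8)(3 6 13)(10 15 11)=((2 7 8)(3 11 13 15 6 10))^(-98)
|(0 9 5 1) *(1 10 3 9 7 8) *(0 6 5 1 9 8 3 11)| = 10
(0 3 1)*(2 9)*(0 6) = (0 3 1 6)(2 9) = [3, 6, 9, 1, 4, 5, 0, 7, 8, 2]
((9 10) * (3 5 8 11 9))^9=(3 11)(5 9)(8 10)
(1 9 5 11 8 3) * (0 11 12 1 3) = [11, 9, 2, 3, 4, 12, 6, 7, 0, 5, 10, 8, 1] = (0 11 8)(1 9 5 12)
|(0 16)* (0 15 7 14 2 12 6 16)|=7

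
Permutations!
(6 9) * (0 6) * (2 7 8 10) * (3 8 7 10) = (0 6 9)(2 10)(3 8) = [6, 1, 10, 8, 4, 5, 9, 7, 3, 0, 2]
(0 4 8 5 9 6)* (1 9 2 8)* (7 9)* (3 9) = (0 4 1 7 3 9 6)(2 8 5) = [4, 7, 8, 9, 1, 2, 0, 3, 5, 6]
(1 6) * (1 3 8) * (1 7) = (1 6 3 8 7) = [0, 6, 2, 8, 4, 5, 3, 1, 7]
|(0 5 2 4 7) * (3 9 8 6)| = |(0 5 2 4 7)(3 9 8 6)| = 20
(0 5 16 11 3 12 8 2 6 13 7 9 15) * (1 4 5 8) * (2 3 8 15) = (0 15)(1 4 5 16 11 8 3 12)(2 6 13 7 9) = [15, 4, 6, 12, 5, 16, 13, 9, 3, 2, 10, 8, 1, 7, 14, 0, 11]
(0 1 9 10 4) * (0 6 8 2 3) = [1, 9, 3, 0, 6, 5, 8, 7, 2, 10, 4] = (0 1 9 10 4 6 8 2 3)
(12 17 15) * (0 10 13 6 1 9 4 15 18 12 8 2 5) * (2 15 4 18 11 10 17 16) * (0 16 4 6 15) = [17, 9, 5, 3, 6, 16, 1, 7, 0, 18, 13, 10, 4, 15, 14, 8, 2, 11, 12] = (0 17 11 10 13 15 8)(1 9 18 12 4 6)(2 5 16)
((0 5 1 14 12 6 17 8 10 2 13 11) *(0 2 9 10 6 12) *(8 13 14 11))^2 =((0 5 1 11 2 14)(6 17 13 8)(9 10))^2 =(0 1 2)(5 11 14)(6 13)(8 17)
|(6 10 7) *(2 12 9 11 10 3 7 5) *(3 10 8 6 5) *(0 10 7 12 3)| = 18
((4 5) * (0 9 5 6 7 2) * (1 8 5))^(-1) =((0 9 1 8 5 4 6 7 2))^(-1) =(0 2 7 6 4 5 8 1 9)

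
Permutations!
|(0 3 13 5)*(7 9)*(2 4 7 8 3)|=9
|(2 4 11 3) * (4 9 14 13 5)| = |(2 9 14 13 5 4 11 3)| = 8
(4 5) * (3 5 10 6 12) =(3 5 4 10 6 12) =[0, 1, 2, 5, 10, 4, 12, 7, 8, 9, 6, 11, 3]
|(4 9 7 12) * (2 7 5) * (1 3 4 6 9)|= |(1 3 4)(2 7 12 6 9 5)|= 6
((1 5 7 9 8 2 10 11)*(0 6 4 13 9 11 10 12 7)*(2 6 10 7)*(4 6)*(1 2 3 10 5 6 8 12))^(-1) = ((0 5)(1 6 8 4 13 9 12 3 10 7 11 2))^(-1) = (0 5)(1 2 11 7 10 3 12 9 13 4 8 6)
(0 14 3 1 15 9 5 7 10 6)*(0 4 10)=[14, 15, 2, 1, 10, 7, 4, 0, 8, 5, 6, 11, 12, 13, 3, 9]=(0 14 3 1 15 9 5 7)(4 10 6)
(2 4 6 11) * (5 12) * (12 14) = [0, 1, 4, 3, 6, 14, 11, 7, 8, 9, 10, 2, 5, 13, 12] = (2 4 6 11)(5 14 12)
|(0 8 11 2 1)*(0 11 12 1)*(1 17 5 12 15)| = |(0 8 15 1 11 2)(5 12 17)| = 6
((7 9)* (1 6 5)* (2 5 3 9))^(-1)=((1 6 3 9 7 2 5))^(-1)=(1 5 2 7 9 3 6)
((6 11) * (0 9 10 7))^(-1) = (0 7 10 9)(6 11)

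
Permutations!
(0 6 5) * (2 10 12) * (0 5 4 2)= (0 6 4 2 10 12)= [6, 1, 10, 3, 2, 5, 4, 7, 8, 9, 12, 11, 0]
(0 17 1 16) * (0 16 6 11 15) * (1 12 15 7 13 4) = (0 17 12 15)(1 6 11 7 13 4) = [17, 6, 2, 3, 1, 5, 11, 13, 8, 9, 10, 7, 15, 4, 14, 0, 16, 12]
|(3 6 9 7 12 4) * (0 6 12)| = 12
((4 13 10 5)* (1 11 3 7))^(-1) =((1 11 3 7)(4 13 10 5))^(-1) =(1 7 3 11)(4 5 10 13)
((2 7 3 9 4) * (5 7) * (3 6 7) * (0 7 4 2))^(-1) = ((0 7 6 4)(2 5 3 9))^(-1) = (0 4 6 7)(2 9 3 5)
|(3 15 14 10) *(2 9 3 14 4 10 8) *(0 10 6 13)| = 11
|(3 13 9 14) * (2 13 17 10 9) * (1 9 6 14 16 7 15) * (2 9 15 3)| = |(1 15)(2 13 9 16 7 3 17 10 6 14)| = 10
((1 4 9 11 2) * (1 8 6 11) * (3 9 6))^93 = ((1 4 6 11 2 8 3 9))^93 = (1 8 6 9 2 4 3 11)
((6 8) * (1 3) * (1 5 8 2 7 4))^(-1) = ((1 3 5 8 6 2 7 4))^(-1) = (1 4 7 2 6 8 5 3)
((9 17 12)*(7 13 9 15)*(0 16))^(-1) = ((0 16)(7 13 9 17 12 15))^(-1) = (0 16)(7 15 12 17 9 13)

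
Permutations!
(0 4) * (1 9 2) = (0 4)(1 9 2) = [4, 9, 1, 3, 0, 5, 6, 7, 8, 2]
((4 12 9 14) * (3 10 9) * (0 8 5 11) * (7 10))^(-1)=(0 11 5 8)(3 12 4 14 9 10 7)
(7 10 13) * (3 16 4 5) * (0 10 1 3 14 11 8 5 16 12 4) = (0 10 13 7 1 3 12 4 16)(5 14 11 8) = [10, 3, 2, 12, 16, 14, 6, 1, 5, 9, 13, 8, 4, 7, 11, 15, 0]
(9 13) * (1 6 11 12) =[0, 6, 2, 3, 4, 5, 11, 7, 8, 13, 10, 12, 1, 9] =(1 6 11 12)(9 13)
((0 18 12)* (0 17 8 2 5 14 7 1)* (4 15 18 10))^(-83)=(0 2 15 7 17 10 5 18 1 8 4 14 12)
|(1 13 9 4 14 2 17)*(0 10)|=14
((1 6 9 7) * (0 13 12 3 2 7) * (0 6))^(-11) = (0 3 1 12 7 13 2)(6 9)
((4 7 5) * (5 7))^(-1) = (7)(4 5)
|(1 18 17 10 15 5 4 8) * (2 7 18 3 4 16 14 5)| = 12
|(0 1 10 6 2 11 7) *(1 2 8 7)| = |(0 2 11 1 10 6 8 7)| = 8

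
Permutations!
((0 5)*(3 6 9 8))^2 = (3 9)(6 8)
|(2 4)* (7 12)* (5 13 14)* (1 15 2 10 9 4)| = 6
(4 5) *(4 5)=(5)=[0, 1, 2, 3, 4, 5]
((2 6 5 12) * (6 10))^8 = ((2 10 6 5 12))^8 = (2 5 10 12 6)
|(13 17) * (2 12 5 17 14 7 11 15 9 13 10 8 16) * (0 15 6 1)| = 63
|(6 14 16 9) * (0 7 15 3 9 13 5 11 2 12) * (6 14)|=12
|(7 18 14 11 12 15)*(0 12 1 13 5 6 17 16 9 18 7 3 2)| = 10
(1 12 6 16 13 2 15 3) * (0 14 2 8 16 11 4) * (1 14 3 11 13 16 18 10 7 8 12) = (0 3 14 2 15 11 4)(6 13 12)(7 8 18 10) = [3, 1, 15, 14, 0, 5, 13, 8, 18, 9, 7, 4, 6, 12, 2, 11, 16, 17, 10]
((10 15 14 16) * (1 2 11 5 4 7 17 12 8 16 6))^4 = ((1 2 11 5 4 7 17 12 8 16 10 15 14 6))^4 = (1 4 8 14 11 17 10)(2 7 16 6 5 12 15)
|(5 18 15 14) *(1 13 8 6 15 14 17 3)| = |(1 13 8 6 15 17 3)(5 18 14)| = 21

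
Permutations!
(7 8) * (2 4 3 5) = [0, 1, 4, 5, 3, 2, 6, 8, 7] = (2 4 3 5)(7 8)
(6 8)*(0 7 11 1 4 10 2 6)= [7, 4, 6, 3, 10, 5, 8, 11, 0, 9, 2, 1]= (0 7 11 1 4 10 2 6 8)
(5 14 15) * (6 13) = (5 14 15)(6 13) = [0, 1, 2, 3, 4, 14, 13, 7, 8, 9, 10, 11, 12, 6, 15, 5]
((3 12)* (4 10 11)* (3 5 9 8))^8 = ((3 12 5 9 8)(4 10 11))^8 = (3 9 12 8 5)(4 11 10)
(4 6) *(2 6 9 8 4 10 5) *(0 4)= (0 4 9 8)(2 6 10 5)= [4, 1, 6, 3, 9, 2, 10, 7, 0, 8, 5]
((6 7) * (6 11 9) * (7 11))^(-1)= ((6 11 9))^(-1)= (6 9 11)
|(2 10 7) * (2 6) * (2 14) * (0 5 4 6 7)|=|(0 5 4 6 14 2 10)|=7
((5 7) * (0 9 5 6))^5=((0 9 5 7 6))^5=(9)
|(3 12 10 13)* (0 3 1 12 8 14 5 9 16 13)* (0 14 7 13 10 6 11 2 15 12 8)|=20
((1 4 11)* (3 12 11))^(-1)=((1 4 3 12 11))^(-1)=(1 11 12 3 4)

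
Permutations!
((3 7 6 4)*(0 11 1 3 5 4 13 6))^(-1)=((0 11 1 3 7)(4 5)(6 13))^(-1)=(0 7 3 1 11)(4 5)(6 13)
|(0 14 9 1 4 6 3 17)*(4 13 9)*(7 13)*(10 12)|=|(0 14 4 6 3 17)(1 7 13 9)(10 12)|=12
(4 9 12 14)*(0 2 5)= (0 2 5)(4 9 12 14)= [2, 1, 5, 3, 9, 0, 6, 7, 8, 12, 10, 11, 14, 13, 4]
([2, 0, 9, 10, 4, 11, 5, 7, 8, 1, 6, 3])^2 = [9, 2, 1, 6, 4, 3, 11, 7, 8, 0, 5, 10]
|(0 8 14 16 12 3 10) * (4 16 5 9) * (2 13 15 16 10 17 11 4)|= 15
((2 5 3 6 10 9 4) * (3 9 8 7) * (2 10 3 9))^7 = (2 5)(3 6)(4 8 9 10 7)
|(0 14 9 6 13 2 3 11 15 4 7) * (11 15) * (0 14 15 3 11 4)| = 8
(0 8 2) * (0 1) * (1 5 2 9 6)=(0 8 9 6 1)(2 5)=[8, 0, 5, 3, 4, 2, 1, 7, 9, 6]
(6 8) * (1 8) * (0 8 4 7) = (0 8 6 1 4 7) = [8, 4, 2, 3, 7, 5, 1, 0, 6]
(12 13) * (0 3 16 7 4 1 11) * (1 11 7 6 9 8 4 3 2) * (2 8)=(0 8 4 11)(1 7 3 16 6 9 2)(12 13)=[8, 7, 1, 16, 11, 5, 9, 3, 4, 2, 10, 0, 13, 12, 14, 15, 6]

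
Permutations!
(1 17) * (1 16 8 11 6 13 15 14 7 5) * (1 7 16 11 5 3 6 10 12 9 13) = (1 17 11 10 12 9 13 15 14 16 8 5 7 3 6) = [0, 17, 2, 6, 4, 7, 1, 3, 5, 13, 12, 10, 9, 15, 16, 14, 8, 11]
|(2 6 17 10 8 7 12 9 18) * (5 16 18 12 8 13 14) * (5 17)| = 20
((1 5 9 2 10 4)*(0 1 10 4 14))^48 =(14)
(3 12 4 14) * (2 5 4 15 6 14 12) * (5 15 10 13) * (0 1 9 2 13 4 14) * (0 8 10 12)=[1, 9, 15, 13, 0, 14, 8, 7, 10, 2, 4, 11, 12, 5, 3, 6]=(0 1 9 2 15 6 8 10 4)(3 13 5 14)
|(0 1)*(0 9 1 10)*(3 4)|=2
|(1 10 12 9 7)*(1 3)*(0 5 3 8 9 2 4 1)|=|(0 5 3)(1 10 12 2 4)(7 8 9)|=15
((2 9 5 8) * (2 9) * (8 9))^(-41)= (5 9)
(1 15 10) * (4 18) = (1 15 10)(4 18) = [0, 15, 2, 3, 18, 5, 6, 7, 8, 9, 1, 11, 12, 13, 14, 10, 16, 17, 4]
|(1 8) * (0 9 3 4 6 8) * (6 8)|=6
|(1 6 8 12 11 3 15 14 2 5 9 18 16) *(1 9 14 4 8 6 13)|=|(1 13)(2 5 14)(3 15 4 8 12 11)(9 18 16)|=6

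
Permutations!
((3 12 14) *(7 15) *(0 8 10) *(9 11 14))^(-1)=(0 10 8)(3 14 11 9 12)(7 15)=((0 8 10)(3 12 9 11 14)(7 15))^(-1)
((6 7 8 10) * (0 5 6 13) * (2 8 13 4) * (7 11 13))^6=(0 5 6 11 13)(2 10)(4 8)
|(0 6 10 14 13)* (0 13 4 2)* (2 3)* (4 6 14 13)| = 8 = |(0 14 6 10 13 4 3 2)|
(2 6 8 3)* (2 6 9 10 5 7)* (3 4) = [0, 1, 9, 6, 3, 7, 8, 2, 4, 10, 5] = (2 9 10 5 7)(3 6 8 4)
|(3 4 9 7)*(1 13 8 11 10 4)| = 9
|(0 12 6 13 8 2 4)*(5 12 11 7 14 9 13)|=|(0 11 7 14 9 13 8 2 4)(5 12 6)|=9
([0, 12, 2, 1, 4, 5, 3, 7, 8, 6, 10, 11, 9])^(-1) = (1 3 6 9 12)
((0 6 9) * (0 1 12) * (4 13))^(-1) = (0 12 1 9 6)(4 13)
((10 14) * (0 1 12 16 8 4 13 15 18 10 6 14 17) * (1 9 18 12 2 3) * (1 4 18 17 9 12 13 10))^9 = (0 10 2 8)(1 16 17 4)(3 18 12 9)(6 14)(13 15)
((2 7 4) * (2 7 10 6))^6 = ((2 10 6)(4 7))^6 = (10)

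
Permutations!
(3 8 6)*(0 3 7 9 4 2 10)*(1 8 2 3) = (0 1 8 6 7 9 4 3 2 10) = [1, 8, 10, 2, 3, 5, 7, 9, 6, 4, 0]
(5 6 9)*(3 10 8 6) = (3 10 8 6 9 5) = [0, 1, 2, 10, 4, 3, 9, 7, 6, 5, 8]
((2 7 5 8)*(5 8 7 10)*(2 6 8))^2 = ((2 10 5 7)(6 8))^2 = (2 5)(7 10)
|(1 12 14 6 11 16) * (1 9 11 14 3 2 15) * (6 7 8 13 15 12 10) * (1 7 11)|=84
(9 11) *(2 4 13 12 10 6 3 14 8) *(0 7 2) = [7, 1, 4, 14, 13, 5, 3, 2, 0, 11, 6, 9, 10, 12, 8] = (0 7 2 4 13 12 10 6 3 14 8)(9 11)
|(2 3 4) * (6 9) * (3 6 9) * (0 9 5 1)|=4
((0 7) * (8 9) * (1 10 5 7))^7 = ((0 1 10 5 7)(8 9))^7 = (0 10 7 1 5)(8 9)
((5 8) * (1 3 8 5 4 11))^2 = ((1 3 8 4 11))^2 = (1 8 11 3 4)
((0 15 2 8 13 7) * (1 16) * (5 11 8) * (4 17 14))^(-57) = (17)(0 7 13 8 11 5 2 15)(1 16)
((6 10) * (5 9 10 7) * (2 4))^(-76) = (5 7 6 10 9)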